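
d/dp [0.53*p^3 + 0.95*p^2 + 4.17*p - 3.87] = 1.59*p^2 + 1.9*p + 4.17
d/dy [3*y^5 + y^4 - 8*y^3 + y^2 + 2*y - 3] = 15*y^4 + 4*y^3 - 24*y^2 + 2*y + 2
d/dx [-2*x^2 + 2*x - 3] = 2 - 4*x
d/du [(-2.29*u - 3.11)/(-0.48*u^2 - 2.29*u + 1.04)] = (1.0992*u^2 + 5.2441*u - (0.96*u + 2.29)*(2.29*u + 3.11) - 2.3816)/(0.48*u^2 + 2.29*u - 1.04)^2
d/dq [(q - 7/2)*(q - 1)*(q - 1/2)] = 3*q^2 - 10*q + 23/4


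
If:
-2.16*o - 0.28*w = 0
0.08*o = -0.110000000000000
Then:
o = -1.38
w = 10.61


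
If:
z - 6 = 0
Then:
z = 6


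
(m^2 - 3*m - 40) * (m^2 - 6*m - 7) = m^4 - 9*m^3 - 29*m^2 + 261*m + 280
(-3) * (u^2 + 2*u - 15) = -3*u^2 - 6*u + 45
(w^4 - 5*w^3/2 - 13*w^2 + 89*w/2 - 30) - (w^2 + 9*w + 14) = w^4 - 5*w^3/2 - 14*w^2 + 71*w/2 - 44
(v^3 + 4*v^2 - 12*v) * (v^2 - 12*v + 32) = v^5 - 8*v^4 - 28*v^3 + 272*v^2 - 384*v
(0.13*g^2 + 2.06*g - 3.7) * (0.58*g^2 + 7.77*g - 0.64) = 0.0754*g^4 + 2.2049*g^3 + 13.777*g^2 - 30.0674*g + 2.368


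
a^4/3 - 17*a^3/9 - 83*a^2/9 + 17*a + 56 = (a/3 + 1)*(a - 8)*(a - 3)*(a + 7/3)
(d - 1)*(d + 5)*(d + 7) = d^3 + 11*d^2 + 23*d - 35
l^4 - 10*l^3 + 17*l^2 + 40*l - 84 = (l - 7)*(l - 3)*(l - 2)*(l + 2)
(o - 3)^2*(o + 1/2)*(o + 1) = o^4 - 9*o^3/2 + o^2/2 + 21*o/2 + 9/2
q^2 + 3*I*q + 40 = (q - 5*I)*(q + 8*I)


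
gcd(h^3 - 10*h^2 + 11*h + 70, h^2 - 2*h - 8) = h + 2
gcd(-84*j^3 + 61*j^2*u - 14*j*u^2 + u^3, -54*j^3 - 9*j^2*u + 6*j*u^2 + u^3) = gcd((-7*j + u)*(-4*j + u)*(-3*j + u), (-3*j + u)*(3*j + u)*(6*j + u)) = -3*j + u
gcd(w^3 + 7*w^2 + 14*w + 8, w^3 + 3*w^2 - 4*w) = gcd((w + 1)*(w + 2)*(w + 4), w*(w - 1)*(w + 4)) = w + 4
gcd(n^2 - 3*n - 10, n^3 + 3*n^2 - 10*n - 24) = n + 2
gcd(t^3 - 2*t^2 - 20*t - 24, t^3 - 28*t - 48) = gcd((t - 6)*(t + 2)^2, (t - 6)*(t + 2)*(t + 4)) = t^2 - 4*t - 12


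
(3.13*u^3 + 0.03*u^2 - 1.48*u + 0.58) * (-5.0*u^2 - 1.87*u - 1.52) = -15.65*u^5 - 6.0031*u^4 + 2.5863*u^3 - 0.177999999999999*u^2 + 1.165*u - 0.8816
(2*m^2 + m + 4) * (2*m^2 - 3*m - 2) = 4*m^4 - 4*m^3 + m^2 - 14*m - 8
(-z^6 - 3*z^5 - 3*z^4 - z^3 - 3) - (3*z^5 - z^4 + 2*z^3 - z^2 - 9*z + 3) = -z^6 - 6*z^5 - 2*z^4 - 3*z^3 + z^2 + 9*z - 6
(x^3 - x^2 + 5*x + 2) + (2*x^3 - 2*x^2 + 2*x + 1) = 3*x^3 - 3*x^2 + 7*x + 3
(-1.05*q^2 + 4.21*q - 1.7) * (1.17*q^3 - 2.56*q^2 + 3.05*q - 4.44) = -1.2285*q^5 + 7.6137*q^4 - 15.9691*q^3 + 21.8545*q^2 - 23.8774*q + 7.548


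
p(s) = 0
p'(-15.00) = 0.00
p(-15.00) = 0.00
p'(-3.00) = 0.00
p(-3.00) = 0.00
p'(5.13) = 0.00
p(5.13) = 0.00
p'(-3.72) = 0.00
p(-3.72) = 0.00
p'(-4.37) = 0.00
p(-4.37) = 0.00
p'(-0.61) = 0.00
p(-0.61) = 0.00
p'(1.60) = 0.00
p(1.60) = 0.00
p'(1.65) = 0.00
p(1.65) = 0.00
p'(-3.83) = 0.00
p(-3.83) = 0.00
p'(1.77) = 0.00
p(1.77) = 0.00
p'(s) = 0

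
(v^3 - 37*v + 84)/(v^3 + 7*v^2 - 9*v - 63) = (v - 4)/(v + 3)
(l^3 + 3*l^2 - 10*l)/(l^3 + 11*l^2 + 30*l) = (l - 2)/(l + 6)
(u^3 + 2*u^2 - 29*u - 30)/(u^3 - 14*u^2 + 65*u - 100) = (u^2 + 7*u + 6)/(u^2 - 9*u + 20)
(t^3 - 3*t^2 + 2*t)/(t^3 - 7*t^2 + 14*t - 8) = t/(t - 4)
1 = 1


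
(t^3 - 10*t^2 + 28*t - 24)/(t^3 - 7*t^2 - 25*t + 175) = (t^3 - 10*t^2 + 28*t - 24)/(t^3 - 7*t^2 - 25*t + 175)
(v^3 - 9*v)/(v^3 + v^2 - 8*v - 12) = v*(v + 3)/(v^2 + 4*v + 4)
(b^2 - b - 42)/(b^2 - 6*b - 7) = (b + 6)/(b + 1)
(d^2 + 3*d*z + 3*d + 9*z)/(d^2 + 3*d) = (d + 3*z)/d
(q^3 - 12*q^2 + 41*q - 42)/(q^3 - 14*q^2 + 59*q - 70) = (q - 3)/(q - 5)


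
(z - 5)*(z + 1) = z^2 - 4*z - 5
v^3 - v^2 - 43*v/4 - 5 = (v - 4)*(v + 1/2)*(v + 5/2)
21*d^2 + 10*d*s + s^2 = (3*d + s)*(7*d + s)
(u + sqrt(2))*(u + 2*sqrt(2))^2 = u^3 + 5*sqrt(2)*u^2 + 16*u + 8*sqrt(2)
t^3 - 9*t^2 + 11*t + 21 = (t - 7)*(t - 3)*(t + 1)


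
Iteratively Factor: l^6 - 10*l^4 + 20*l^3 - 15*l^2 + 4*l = (l)*(l^5 - 10*l^3 + 20*l^2 - 15*l + 4) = l*(l - 1)*(l^4 + l^3 - 9*l^2 + 11*l - 4) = l*(l - 1)^2*(l^3 + 2*l^2 - 7*l + 4) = l*(l - 1)^2*(l + 4)*(l^2 - 2*l + 1) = l*(l - 1)^3*(l + 4)*(l - 1)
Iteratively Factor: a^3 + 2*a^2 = (a + 2)*(a^2) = a*(a + 2)*(a)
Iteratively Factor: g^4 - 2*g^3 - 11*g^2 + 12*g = (g + 3)*(g^3 - 5*g^2 + 4*g) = g*(g + 3)*(g^2 - 5*g + 4) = g*(g - 1)*(g + 3)*(g - 4)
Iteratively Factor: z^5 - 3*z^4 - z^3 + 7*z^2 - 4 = (z + 1)*(z^4 - 4*z^3 + 3*z^2 + 4*z - 4) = (z + 1)^2*(z^3 - 5*z^2 + 8*z - 4) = (z - 1)*(z + 1)^2*(z^2 - 4*z + 4) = (z - 2)*(z - 1)*(z + 1)^2*(z - 2)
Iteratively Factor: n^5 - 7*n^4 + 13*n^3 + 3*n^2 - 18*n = (n - 3)*(n^4 - 4*n^3 + n^2 + 6*n) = (n - 3)*(n + 1)*(n^3 - 5*n^2 + 6*n) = (n - 3)^2*(n + 1)*(n^2 - 2*n) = (n - 3)^2*(n - 2)*(n + 1)*(n)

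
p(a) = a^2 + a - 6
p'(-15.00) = -29.00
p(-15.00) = 204.00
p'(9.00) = 19.00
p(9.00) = 84.00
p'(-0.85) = -0.70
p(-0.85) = -6.13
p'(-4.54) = -8.08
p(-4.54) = 10.07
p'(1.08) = 3.16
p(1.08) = -3.75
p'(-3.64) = -6.28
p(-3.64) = 3.61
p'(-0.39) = 0.22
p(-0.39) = -6.24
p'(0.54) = 2.08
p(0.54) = -5.17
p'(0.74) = 2.48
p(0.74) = -4.71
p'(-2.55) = -4.10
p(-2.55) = -2.05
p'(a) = 2*a + 1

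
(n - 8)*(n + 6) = n^2 - 2*n - 48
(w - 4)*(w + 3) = w^2 - w - 12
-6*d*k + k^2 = k*(-6*d + k)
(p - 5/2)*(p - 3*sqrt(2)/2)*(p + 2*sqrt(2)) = p^3 - 5*p^2/2 + sqrt(2)*p^2/2 - 6*p - 5*sqrt(2)*p/4 + 15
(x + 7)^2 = x^2 + 14*x + 49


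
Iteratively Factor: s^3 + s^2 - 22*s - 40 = (s + 4)*(s^2 - 3*s - 10) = (s - 5)*(s + 4)*(s + 2)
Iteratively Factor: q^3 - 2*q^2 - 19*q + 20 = (q - 1)*(q^2 - q - 20) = (q - 5)*(q - 1)*(q + 4)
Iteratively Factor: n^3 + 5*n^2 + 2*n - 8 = (n + 2)*(n^2 + 3*n - 4) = (n + 2)*(n + 4)*(n - 1)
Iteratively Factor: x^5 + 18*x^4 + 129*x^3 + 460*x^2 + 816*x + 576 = (x + 3)*(x^4 + 15*x^3 + 84*x^2 + 208*x + 192) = (x + 3)*(x + 4)*(x^3 + 11*x^2 + 40*x + 48) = (x + 3)^2*(x + 4)*(x^2 + 8*x + 16) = (x + 3)^2*(x + 4)^2*(x + 4)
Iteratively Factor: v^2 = (v)*(v)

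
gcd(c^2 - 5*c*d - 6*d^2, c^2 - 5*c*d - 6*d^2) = c^2 - 5*c*d - 6*d^2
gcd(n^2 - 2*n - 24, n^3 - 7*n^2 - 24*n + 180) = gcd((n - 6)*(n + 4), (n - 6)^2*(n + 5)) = n - 6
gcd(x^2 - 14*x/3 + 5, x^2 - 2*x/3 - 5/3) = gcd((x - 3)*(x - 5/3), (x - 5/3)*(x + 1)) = x - 5/3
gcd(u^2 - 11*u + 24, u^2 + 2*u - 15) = u - 3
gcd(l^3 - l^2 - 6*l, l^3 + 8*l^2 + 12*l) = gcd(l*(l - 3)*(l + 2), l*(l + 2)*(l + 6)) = l^2 + 2*l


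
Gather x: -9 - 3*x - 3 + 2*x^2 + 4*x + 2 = 2*x^2 + x - 10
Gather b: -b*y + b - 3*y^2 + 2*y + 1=b*(1 - y) - 3*y^2 + 2*y + 1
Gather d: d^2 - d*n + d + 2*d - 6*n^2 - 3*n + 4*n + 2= d^2 + d*(3 - n) - 6*n^2 + n + 2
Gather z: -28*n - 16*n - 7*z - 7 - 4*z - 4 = -44*n - 11*z - 11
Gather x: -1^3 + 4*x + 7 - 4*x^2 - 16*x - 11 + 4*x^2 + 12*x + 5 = 0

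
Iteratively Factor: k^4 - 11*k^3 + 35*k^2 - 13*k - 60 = (k - 4)*(k^3 - 7*k^2 + 7*k + 15) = (k - 5)*(k - 4)*(k^2 - 2*k - 3) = (k - 5)*(k - 4)*(k - 3)*(k + 1)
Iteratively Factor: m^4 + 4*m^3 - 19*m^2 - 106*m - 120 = (m - 5)*(m^3 + 9*m^2 + 26*m + 24) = (m - 5)*(m + 4)*(m^2 + 5*m + 6) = (m - 5)*(m + 3)*(m + 4)*(m + 2)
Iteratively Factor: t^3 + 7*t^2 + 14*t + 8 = (t + 2)*(t^2 + 5*t + 4) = (t + 1)*(t + 2)*(t + 4)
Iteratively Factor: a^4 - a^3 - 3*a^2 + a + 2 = (a - 2)*(a^3 + a^2 - a - 1) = (a - 2)*(a - 1)*(a^2 + 2*a + 1) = (a - 2)*(a - 1)*(a + 1)*(a + 1)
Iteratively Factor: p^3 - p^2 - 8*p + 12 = (p + 3)*(p^2 - 4*p + 4) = (p - 2)*(p + 3)*(p - 2)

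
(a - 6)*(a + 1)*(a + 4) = a^3 - a^2 - 26*a - 24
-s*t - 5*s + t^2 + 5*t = (-s + t)*(t + 5)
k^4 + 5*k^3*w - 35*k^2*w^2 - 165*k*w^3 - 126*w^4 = (k - 6*w)*(k + w)*(k + 3*w)*(k + 7*w)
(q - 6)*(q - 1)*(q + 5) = q^3 - 2*q^2 - 29*q + 30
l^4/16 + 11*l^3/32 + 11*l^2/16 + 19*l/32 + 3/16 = (l/4 + 1/4)*(l/4 + 1/2)*(l + 1)*(l + 3/2)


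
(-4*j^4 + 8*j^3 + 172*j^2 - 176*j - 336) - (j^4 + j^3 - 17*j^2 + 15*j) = -5*j^4 + 7*j^3 + 189*j^2 - 191*j - 336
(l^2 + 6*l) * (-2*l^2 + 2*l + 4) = -2*l^4 - 10*l^3 + 16*l^2 + 24*l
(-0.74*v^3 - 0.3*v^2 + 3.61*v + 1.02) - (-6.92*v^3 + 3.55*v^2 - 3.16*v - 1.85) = 6.18*v^3 - 3.85*v^2 + 6.77*v + 2.87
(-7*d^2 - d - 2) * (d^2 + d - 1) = -7*d^4 - 8*d^3 + 4*d^2 - d + 2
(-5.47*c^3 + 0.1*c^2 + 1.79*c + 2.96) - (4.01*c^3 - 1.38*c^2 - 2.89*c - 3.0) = -9.48*c^3 + 1.48*c^2 + 4.68*c + 5.96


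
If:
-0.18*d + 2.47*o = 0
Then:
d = 13.7222222222222*o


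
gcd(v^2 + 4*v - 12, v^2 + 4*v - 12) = v^2 + 4*v - 12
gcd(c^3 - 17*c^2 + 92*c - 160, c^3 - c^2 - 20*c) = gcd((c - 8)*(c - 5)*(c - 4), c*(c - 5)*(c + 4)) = c - 5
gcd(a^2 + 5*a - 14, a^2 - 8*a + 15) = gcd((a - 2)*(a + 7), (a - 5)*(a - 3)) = 1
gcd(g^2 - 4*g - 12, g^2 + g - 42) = g - 6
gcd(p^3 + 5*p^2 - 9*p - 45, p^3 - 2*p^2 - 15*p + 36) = p - 3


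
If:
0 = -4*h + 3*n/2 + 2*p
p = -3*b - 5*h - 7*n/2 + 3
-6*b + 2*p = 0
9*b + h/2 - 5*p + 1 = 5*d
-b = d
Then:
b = 95/62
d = -95/62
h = 33/31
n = -102/31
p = 285/62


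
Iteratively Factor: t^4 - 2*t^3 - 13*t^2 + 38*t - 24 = (t - 1)*(t^3 - t^2 - 14*t + 24) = (t - 3)*(t - 1)*(t^2 + 2*t - 8) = (t - 3)*(t - 1)*(t + 4)*(t - 2)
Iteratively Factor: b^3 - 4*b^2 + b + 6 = (b - 2)*(b^2 - 2*b - 3) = (b - 3)*(b - 2)*(b + 1)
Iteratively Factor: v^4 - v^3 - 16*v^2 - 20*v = (v + 2)*(v^3 - 3*v^2 - 10*v) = (v - 5)*(v + 2)*(v^2 + 2*v) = (v - 5)*(v + 2)^2*(v)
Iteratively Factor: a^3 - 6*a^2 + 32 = (a - 4)*(a^2 - 2*a - 8) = (a - 4)*(a + 2)*(a - 4)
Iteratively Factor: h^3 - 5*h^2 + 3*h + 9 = (h + 1)*(h^2 - 6*h + 9) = (h - 3)*(h + 1)*(h - 3)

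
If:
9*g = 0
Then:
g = 0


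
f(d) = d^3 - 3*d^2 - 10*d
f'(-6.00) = 134.00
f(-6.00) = -264.00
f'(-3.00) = 35.00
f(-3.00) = -24.00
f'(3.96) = 13.28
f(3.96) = -24.55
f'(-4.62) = 81.75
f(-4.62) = -116.44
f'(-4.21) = 68.43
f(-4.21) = -85.69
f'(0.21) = -11.13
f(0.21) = -2.22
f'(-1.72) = 9.20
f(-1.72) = 3.24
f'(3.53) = 6.20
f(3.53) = -28.70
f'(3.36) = 3.71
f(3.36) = -29.54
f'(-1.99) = 13.82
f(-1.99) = 0.14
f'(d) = 3*d^2 - 6*d - 10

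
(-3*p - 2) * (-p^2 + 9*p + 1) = 3*p^3 - 25*p^2 - 21*p - 2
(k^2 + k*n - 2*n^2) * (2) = 2*k^2 + 2*k*n - 4*n^2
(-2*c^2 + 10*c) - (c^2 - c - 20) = -3*c^2 + 11*c + 20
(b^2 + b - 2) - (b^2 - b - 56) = 2*b + 54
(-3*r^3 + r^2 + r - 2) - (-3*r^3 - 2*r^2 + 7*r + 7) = 3*r^2 - 6*r - 9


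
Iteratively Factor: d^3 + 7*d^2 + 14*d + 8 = (d + 2)*(d^2 + 5*d + 4) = (d + 1)*(d + 2)*(d + 4)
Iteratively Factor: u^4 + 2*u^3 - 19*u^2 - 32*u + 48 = (u - 4)*(u^3 + 6*u^2 + 5*u - 12) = (u - 4)*(u + 3)*(u^2 + 3*u - 4) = (u - 4)*(u + 3)*(u + 4)*(u - 1)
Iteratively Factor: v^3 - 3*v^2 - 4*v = (v)*(v^2 - 3*v - 4) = v*(v - 4)*(v + 1)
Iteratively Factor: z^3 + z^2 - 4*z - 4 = (z + 2)*(z^2 - z - 2) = (z + 1)*(z + 2)*(z - 2)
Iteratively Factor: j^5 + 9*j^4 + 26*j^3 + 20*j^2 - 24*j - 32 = (j + 2)*(j^4 + 7*j^3 + 12*j^2 - 4*j - 16) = (j + 2)*(j + 4)*(j^3 + 3*j^2 - 4) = (j + 2)^2*(j + 4)*(j^2 + j - 2) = (j + 2)^3*(j + 4)*(j - 1)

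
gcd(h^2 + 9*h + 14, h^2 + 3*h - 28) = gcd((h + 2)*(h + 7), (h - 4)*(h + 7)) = h + 7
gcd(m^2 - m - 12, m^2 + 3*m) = m + 3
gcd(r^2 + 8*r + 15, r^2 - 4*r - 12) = 1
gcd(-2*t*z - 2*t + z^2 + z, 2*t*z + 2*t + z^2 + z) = z + 1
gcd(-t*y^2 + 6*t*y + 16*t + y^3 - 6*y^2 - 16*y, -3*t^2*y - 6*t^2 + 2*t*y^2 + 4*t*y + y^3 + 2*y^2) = -t*y - 2*t + y^2 + 2*y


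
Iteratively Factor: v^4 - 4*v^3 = (v)*(v^3 - 4*v^2) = v^2*(v^2 - 4*v) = v^3*(v - 4)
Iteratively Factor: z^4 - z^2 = (z)*(z^3 - z) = z^2*(z^2 - 1) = z^2*(z - 1)*(z + 1)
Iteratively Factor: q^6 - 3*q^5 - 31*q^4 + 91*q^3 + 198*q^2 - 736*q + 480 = (q - 2)*(q^5 - q^4 - 33*q^3 + 25*q^2 + 248*q - 240) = (q - 3)*(q - 2)*(q^4 + 2*q^3 - 27*q^2 - 56*q + 80) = (q - 3)*(q - 2)*(q - 1)*(q^3 + 3*q^2 - 24*q - 80) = (q - 5)*(q - 3)*(q - 2)*(q - 1)*(q^2 + 8*q + 16) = (q - 5)*(q - 3)*(q - 2)*(q - 1)*(q + 4)*(q + 4)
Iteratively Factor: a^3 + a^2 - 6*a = (a - 2)*(a^2 + 3*a) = (a - 2)*(a + 3)*(a)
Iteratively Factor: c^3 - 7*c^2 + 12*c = (c)*(c^2 - 7*c + 12) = c*(c - 3)*(c - 4)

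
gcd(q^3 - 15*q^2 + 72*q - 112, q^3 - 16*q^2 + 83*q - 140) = q^2 - 11*q + 28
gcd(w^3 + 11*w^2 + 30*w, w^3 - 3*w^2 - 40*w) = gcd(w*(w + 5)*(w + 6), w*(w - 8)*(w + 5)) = w^2 + 5*w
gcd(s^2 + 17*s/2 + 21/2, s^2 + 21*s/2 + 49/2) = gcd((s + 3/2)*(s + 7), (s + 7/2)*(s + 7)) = s + 7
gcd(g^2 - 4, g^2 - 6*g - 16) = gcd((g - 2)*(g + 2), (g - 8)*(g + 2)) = g + 2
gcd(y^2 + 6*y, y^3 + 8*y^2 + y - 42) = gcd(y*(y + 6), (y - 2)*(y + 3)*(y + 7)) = 1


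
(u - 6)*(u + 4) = u^2 - 2*u - 24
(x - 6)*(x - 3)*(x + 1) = x^3 - 8*x^2 + 9*x + 18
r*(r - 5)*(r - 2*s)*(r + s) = r^4 - r^3*s - 5*r^3 - 2*r^2*s^2 + 5*r^2*s + 10*r*s^2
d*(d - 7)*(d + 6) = d^3 - d^2 - 42*d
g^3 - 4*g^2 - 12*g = g*(g - 6)*(g + 2)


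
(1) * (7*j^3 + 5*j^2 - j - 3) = 7*j^3 + 5*j^2 - j - 3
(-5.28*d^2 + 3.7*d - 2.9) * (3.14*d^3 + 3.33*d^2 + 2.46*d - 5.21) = -16.5792*d^5 - 5.9644*d^4 - 9.7738*d^3 + 26.9538*d^2 - 26.411*d + 15.109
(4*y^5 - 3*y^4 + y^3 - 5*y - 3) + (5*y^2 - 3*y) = 4*y^5 - 3*y^4 + y^3 + 5*y^2 - 8*y - 3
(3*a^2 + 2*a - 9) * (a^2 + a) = 3*a^4 + 5*a^3 - 7*a^2 - 9*a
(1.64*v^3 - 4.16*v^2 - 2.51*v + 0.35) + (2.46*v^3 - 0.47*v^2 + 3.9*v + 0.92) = 4.1*v^3 - 4.63*v^2 + 1.39*v + 1.27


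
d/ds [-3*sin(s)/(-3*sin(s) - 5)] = 15*cos(s)/(3*sin(s) + 5)^2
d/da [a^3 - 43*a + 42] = 3*a^2 - 43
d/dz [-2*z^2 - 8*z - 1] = -4*z - 8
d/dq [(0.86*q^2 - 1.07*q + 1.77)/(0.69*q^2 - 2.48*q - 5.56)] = (-1.3945*q^2 - 12.0058*q + 10.3388)/(0.4761*q^4 - 3.4224*q^3 - 1.5224*q^2 + 27.5776*q + 30.9136)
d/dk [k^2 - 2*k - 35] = 2*k - 2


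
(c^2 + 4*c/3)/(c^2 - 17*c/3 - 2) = c*(3*c + 4)/(3*c^2 - 17*c - 6)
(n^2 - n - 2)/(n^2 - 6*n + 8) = (n + 1)/(n - 4)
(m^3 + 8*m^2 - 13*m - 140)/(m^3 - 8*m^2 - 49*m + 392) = (m^2 + m - 20)/(m^2 - 15*m + 56)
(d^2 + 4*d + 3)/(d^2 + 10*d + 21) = (d + 1)/(d + 7)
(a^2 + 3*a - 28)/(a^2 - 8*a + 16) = (a + 7)/(a - 4)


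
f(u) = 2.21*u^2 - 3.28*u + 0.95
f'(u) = 4.42*u - 3.28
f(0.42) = -0.04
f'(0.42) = -1.42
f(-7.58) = 152.79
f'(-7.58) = -36.78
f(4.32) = 28.02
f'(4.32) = 15.81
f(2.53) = 6.80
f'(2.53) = 7.90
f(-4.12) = 51.98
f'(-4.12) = -21.49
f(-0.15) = 1.49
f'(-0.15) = -3.94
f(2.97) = 10.70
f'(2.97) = 9.85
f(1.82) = 2.30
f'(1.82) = 4.76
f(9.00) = 150.44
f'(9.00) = 36.50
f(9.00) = 150.44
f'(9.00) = 36.50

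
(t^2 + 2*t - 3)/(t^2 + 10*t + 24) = (t^2 + 2*t - 3)/(t^2 + 10*t + 24)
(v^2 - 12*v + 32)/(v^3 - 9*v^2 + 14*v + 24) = (v - 8)/(v^2 - 5*v - 6)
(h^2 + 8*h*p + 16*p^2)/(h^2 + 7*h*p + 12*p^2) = (h + 4*p)/(h + 3*p)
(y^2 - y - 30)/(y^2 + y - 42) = (y + 5)/(y + 7)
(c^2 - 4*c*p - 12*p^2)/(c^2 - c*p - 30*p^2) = (c + 2*p)/(c + 5*p)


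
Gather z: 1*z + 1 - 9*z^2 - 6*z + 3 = -9*z^2 - 5*z + 4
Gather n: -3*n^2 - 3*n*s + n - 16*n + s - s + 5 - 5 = -3*n^2 + n*(-3*s - 15)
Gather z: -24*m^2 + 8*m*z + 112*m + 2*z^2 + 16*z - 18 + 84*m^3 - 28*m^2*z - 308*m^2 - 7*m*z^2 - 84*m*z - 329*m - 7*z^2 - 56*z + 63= 84*m^3 - 332*m^2 - 217*m + z^2*(-7*m - 5) + z*(-28*m^2 - 76*m - 40) + 45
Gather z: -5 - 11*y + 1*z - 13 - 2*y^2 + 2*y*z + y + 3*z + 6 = -2*y^2 - 10*y + z*(2*y + 4) - 12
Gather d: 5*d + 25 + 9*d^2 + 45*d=9*d^2 + 50*d + 25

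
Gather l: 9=9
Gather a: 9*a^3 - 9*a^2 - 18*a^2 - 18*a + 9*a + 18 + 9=9*a^3 - 27*a^2 - 9*a + 27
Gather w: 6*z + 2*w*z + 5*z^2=2*w*z + 5*z^2 + 6*z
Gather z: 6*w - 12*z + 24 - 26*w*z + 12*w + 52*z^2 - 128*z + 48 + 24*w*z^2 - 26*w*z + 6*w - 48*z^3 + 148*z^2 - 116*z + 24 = 24*w - 48*z^3 + z^2*(24*w + 200) + z*(-52*w - 256) + 96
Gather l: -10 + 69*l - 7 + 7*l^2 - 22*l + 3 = 7*l^2 + 47*l - 14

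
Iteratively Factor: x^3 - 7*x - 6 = (x + 1)*(x^2 - x - 6) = (x - 3)*(x + 1)*(x + 2)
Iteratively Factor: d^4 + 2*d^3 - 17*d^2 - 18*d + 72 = (d + 4)*(d^3 - 2*d^2 - 9*d + 18) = (d - 3)*(d + 4)*(d^2 + d - 6) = (d - 3)*(d + 3)*(d + 4)*(d - 2)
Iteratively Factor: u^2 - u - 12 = (u + 3)*(u - 4)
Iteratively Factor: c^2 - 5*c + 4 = (c - 4)*(c - 1)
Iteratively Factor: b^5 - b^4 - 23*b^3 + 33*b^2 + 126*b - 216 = (b + 4)*(b^4 - 5*b^3 - 3*b^2 + 45*b - 54) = (b - 2)*(b + 4)*(b^3 - 3*b^2 - 9*b + 27) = (b - 3)*(b - 2)*(b + 4)*(b^2 - 9) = (b - 3)^2*(b - 2)*(b + 4)*(b + 3)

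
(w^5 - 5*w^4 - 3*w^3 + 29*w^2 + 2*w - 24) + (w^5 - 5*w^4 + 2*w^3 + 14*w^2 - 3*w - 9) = 2*w^5 - 10*w^4 - w^3 + 43*w^2 - w - 33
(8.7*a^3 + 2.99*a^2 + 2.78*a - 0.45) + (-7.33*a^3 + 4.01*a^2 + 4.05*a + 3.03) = 1.37*a^3 + 7.0*a^2 + 6.83*a + 2.58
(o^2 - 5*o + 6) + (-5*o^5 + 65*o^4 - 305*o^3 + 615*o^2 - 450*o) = -5*o^5 + 65*o^4 - 305*o^3 + 616*o^2 - 455*o + 6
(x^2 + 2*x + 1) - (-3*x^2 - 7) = 4*x^2 + 2*x + 8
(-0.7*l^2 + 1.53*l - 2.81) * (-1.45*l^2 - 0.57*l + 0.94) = 1.015*l^4 - 1.8195*l^3 + 2.5444*l^2 + 3.0399*l - 2.6414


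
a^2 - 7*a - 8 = (a - 8)*(a + 1)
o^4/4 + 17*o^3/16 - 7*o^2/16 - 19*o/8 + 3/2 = (o/4 + 1)*(o - 1)*(o - 3/4)*(o + 2)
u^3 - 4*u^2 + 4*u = u*(u - 2)^2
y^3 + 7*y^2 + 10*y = y*(y + 2)*(y + 5)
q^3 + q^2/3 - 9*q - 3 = (q - 3)*(q + 1/3)*(q + 3)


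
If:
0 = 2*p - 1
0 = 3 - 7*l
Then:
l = 3/7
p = 1/2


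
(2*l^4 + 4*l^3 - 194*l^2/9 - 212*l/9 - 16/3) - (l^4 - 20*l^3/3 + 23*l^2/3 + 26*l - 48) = l^4 + 32*l^3/3 - 263*l^2/9 - 446*l/9 + 128/3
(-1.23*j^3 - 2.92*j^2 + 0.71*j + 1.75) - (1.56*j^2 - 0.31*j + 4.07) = -1.23*j^3 - 4.48*j^2 + 1.02*j - 2.32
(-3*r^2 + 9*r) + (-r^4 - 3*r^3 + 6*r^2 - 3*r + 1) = -r^4 - 3*r^3 + 3*r^2 + 6*r + 1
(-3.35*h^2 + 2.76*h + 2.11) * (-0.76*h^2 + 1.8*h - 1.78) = 2.546*h^4 - 8.1276*h^3 + 9.3274*h^2 - 1.1148*h - 3.7558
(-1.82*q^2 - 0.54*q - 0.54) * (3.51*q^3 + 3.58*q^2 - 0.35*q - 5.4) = -6.3882*q^5 - 8.411*q^4 - 3.1916*q^3 + 8.0838*q^2 + 3.105*q + 2.916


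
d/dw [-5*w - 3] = -5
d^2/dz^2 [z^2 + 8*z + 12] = 2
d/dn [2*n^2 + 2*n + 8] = 4*n + 2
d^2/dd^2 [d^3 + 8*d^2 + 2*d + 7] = 6*d + 16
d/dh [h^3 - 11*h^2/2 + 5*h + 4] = 3*h^2 - 11*h + 5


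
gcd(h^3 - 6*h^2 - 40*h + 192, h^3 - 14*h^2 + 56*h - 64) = h^2 - 12*h + 32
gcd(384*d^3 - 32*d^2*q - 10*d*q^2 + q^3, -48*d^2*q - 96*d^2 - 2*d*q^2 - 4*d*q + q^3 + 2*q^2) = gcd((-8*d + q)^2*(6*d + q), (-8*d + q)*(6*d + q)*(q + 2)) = -48*d^2 - 2*d*q + q^2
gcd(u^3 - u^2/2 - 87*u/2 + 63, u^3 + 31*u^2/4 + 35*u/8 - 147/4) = 1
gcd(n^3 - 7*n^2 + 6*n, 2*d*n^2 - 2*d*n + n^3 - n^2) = n^2 - n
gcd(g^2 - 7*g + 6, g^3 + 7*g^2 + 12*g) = 1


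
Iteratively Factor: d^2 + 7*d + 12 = (d + 3)*(d + 4)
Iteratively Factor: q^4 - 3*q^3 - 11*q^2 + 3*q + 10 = (q - 1)*(q^3 - 2*q^2 - 13*q - 10) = (q - 5)*(q - 1)*(q^2 + 3*q + 2) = (q - 5)*(q - 1)*(q + 1)*(q + 2)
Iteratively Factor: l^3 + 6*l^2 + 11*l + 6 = (l + 3)*(l^2 + 3*l + 2) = (l + 1)*(l + 3)*(l + 2)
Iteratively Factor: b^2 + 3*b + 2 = (b + 1)*(b + 2)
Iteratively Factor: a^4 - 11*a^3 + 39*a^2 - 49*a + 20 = (a - 1)*(a^3 - 10*a^2 + 29*a - 20) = (a - 5)*(a - 1)*(a^2 - 5*a + 4) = (a - 5)*(a - 1)^2*(a - 4)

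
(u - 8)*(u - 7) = u^2 - 15*u + 56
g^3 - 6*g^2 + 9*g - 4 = (g - 4)*(g - 1)^2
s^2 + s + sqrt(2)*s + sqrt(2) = (s + 1)*(s + sqrt(2))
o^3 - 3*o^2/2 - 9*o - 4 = (o - 4)*(o + 1/2)*(o + 2)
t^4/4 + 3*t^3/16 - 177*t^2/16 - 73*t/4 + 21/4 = (t/4 + 1/2)*(t - 7)*(t - 1/4)*(t + 6)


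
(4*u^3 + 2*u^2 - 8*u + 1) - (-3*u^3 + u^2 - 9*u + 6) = 7*u^3 + u^2 + u - 5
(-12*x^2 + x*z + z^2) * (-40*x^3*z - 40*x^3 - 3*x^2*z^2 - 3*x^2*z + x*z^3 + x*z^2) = 480*x^5*z + 480*x^5 - 4*x^4*z^2 - 4*x^4*z - 55*x^3*z^3 - 55*x^3*z^2 - 2*x^2*z^4 - 2*x^2*z^3 + x*z^5 + x*z^4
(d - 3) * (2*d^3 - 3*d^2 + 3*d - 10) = 2*d^4 - 9*d^3 + 12*d^2 - 19*d + 30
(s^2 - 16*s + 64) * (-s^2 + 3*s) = -s^4 + 19*s^3 - 112*s^2 + 192*s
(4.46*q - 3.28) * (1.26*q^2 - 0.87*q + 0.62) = 5.6196*q^3 - 8.013*q^2 + 5.6188*q - 2.0336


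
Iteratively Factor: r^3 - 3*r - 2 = (r - 2)*(r^2 + 2*r + 1) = (r - 2)*(r + 1)*(r + 1)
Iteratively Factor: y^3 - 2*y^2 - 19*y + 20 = (y + 4)*(y^2 - 6*y + 5) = (y - 1)*(y + 4)*(y - 5)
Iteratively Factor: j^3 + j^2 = (j + 1)*(j^2) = j*(j + 1)*(j)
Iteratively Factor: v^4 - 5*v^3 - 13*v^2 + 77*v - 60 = (v - 1)*(v^3 - 4*v^2 - 17*v + 60) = (v - 1)*(v + 4)*(v^2 - 8*v + 15) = (v - 3)*(v - 1)*(v + 4)*(v - 5)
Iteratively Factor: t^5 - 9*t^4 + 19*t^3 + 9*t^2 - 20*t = (t - 4)*(t^4 - 5*t^3 - t^2 + 5*t) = (t - 5)*(t - 4)*(t^3 - t) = (t - 5)*(t - 4)*(t + 1)*(t^2 - t) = t*(t - 5)*(t - 4)*(t + 1)*(t - 1)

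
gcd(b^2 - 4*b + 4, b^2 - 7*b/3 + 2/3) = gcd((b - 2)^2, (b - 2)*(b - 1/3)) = b - 2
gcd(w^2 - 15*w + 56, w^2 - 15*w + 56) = w^2 - 15*w + 56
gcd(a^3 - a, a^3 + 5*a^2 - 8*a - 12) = a + 1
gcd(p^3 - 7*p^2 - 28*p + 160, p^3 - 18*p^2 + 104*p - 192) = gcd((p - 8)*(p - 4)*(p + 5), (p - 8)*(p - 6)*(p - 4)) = p^2 - 12*p + 32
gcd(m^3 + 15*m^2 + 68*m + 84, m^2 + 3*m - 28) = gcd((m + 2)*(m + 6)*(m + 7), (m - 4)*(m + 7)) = m + 7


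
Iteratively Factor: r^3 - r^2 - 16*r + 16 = (r - 1)*(r^2 - 16) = (r - 1)*(r + 4)*(r - 4)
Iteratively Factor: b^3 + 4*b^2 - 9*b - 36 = (b + 3)*(b^2 + b - 12) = (b + 3)*(b + 4)*(b - 3)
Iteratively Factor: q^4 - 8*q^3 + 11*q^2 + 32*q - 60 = (q - 3)*(q^3 - 5*q^2 - 4*q + 20) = (q - 5)*(q - 3)*(q^2 - 4) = (q - 5)*(q - 3)*(q + 2)*(q - 2)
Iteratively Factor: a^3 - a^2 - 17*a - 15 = (a + 1)*(a^2 - 2*a - 15) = (a + 1)*(a + 3)*(a - 5)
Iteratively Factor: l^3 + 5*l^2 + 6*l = (l + 3)*(l^2 + 2*l) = (l + 2)*(l + 3)*(l)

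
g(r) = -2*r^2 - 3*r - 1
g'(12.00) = -51.00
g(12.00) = -325.00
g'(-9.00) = 33.00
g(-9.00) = -136.00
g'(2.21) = -11.84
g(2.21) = -17.40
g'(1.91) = -10.64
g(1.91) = -14.03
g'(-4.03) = 13.12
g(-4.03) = -21.39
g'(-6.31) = 22.24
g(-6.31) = -61.70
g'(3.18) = -15.72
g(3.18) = -30.76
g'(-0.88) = 0.52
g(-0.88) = 0.09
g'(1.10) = -7.40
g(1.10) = -6.72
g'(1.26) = -8.04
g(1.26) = -7.96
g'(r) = -4*r - 3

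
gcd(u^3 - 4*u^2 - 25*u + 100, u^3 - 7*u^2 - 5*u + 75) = u - 5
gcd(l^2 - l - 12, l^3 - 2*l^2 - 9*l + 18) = l + 3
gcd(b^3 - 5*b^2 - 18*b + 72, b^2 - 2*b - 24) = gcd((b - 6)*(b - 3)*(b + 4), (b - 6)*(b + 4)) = b^2 - 2*b - 24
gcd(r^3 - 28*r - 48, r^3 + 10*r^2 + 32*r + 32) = r^2 + 6*r + 8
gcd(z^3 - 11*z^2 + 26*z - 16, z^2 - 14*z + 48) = z - 8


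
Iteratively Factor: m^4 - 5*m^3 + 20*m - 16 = (m - 1)*(m^3 - 4*m^2 - 4*m + 16) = (m - 2)*(m - 1)*(m^2 - 2*m - 8) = (m - 2)*(m - 1)*(m + 2)*(m - 4)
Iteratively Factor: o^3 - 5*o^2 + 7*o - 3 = (o - 1)*(o^2 - 4*o + 3) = (o - 3)*(o - 1)*(o - 1)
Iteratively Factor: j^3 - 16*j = (j - 4)*(j^2 + 4*j) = j*(j - 4)*(j + 4)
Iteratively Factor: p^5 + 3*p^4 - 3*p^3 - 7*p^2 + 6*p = (p + 3)*(p^4 - 3*p^2 + 2*p) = (p + 2)*(p + 3)*(p^3 - 2*p^2 + p) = p*(p + 2)*(p + 3)*(p^2 - 2*p + 1) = p*(p - 1)*(p + 2)*(p + 3)*(p - 1)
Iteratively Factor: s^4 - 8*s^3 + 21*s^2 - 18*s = (s)*(s^3 - 8*s^2 + 21*s - 18) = s*(s - 3)*(s^2 - 5*s + 6) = s*(s - 3)*(s - 2)*(s - 3)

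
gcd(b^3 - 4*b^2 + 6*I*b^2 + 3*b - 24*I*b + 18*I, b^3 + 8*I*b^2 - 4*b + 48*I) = b + 6*I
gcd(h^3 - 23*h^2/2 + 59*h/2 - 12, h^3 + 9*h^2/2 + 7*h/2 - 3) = h - 1/2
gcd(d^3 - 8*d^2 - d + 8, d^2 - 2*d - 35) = 1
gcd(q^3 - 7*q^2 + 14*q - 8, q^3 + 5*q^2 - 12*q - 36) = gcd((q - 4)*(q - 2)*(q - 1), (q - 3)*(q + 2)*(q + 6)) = 1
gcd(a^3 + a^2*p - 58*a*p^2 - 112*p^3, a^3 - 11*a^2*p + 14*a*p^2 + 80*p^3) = -a^2 + 6*a*p + 16*p^2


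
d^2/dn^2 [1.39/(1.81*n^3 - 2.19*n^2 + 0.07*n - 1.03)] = ((6.0882 - 15.0954*n)*(1.81*n^3 - 2.19*n^2 + 0.07*n - 1.03) + 1.39*(5.43*n^2 - 4.38*n + 0.07)*(10.86*n^2 - 8.76*n + 0.14))/(1.81*n^3 - 2.19*n^2 + 0.07*n - 1.03)^3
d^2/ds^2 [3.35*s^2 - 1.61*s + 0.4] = 6.70000000000000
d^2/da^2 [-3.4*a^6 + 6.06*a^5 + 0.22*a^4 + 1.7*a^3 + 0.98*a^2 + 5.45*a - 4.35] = -102.0*a^4 + 121.2*a^3 + 2.64*a^2 + 10.2*a + 1.96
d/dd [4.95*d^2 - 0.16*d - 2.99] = 9.9*d - 0.16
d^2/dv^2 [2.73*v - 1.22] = 0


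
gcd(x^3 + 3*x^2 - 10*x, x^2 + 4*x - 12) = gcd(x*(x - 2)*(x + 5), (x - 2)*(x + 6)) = x - 2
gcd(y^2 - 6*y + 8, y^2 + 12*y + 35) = 1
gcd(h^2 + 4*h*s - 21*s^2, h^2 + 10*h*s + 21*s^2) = h + 7*s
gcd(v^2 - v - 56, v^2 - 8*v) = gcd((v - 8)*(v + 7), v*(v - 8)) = v - 8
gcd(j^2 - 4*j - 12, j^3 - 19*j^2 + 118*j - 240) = j - 6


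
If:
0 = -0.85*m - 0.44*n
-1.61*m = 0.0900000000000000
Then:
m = -0.06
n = 0.11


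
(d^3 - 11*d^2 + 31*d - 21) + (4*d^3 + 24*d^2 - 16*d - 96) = 5*d^3 + 13*d^2 + 15*d - 117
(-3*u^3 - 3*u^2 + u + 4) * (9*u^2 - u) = -27*u^5 - 24*u^4 + 12*u^3 + 35*u^2 - 4*u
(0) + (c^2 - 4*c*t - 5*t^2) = c^2 - 4*c*t - 5*t^2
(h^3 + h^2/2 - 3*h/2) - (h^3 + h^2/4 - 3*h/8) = h^2/4 - 9*h/8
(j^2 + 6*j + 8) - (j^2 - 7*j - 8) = 13*j + 16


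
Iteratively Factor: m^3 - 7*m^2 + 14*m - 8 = (m - 2)*(m^2 - 5*m + 4) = (m - 2)*(m - 1)*(m - 4)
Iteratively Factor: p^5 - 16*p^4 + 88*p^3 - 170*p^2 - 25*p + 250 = (p - 5)*(p^4 - 11*p^3 + 33*p^2 - 5*p - 50) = (p - 5)*(p + 1)*(p^3 - 12*p^2 + 45*p - 50) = (p - 5)^2*(p + 1)*(p^2 - 7*p + 10) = (p - 5)^2*(p - 2)*(p + 1)*(p - 5)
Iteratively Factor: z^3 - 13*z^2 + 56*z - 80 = (z - 5)*(z^2 - 8*z + 16) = (z - 5)*(z - 4)*(z - 4)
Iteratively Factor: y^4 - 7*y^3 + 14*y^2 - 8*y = (y - 2)*(y^3 - 5*y^2 + 4*y) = (y - 4)*(y - 2)*(y^2 - y) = (y - 4)*(y - 2)*(y - 1)*(y)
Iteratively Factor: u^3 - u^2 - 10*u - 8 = (u - 4)*(u^2 + 3*u + 2) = (u - 4)*(u + 1)*(u + 2)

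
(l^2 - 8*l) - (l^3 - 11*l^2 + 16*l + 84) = -l^3 + 12*l^2 - 24*l - 84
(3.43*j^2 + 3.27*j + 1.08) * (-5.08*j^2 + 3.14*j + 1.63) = -17.4244*j^4 - 5.8414*j^3 + 10.3723*j^2 + 8.7213*j + 1.7604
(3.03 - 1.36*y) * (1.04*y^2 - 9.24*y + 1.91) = -1.4144*y^3 + 15.7176*y^2 - 30.5948*y + 5.7873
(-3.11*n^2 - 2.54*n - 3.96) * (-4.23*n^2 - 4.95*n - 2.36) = 13.1553*n^4 + 26.1387*n^3 + 36.6634*n^2 + 25.5964*n + 9.3456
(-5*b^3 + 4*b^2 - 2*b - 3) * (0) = 0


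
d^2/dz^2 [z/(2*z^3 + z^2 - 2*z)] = 2*(12*z^2 + 6*z + 5)/(8*z^6 + 12*z^5 - 18*z^4 - 23*z^3 + 18*z^2 + 12*z - 8)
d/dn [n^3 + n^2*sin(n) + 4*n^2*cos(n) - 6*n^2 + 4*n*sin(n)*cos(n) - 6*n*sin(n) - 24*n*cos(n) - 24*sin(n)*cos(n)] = -4*n^2*sin(n) + n^2*cos(n) + 3*n^2 + 26*n*sin(n) + 2*n*cos(n) + 4*n*cos(2*n) - 12*n - 6*sin(n) + 2*sin(2*n) - 24*cos(n) - 24*cos(2*n)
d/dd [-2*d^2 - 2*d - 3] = -4*d - 2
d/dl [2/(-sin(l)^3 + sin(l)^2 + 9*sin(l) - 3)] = 2*(3*sin(l)^2 - 2*sin(l) - 9)*cos(l)/(sin(l)^3 - sin(l)^2 - 9*sin(l) + 3)^2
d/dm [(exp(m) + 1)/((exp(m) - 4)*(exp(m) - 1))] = (-exp(2*m) - 2*exp(m) + 9)*exp(m)/(exp(4*m) - 10*exp(3*m) + 33*exp(2*m) - 40*exp(m) + 16)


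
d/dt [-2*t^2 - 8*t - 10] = -4*t - 8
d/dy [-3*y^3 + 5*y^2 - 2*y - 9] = -9*y^2 + 10*y - 2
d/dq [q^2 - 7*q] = 2*q - 7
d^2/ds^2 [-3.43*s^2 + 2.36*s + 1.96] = -6.86000000000000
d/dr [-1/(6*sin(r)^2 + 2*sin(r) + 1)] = 2*(6*sin(r) + 1)*cos(r)/(6*sin(r)^2 + 2*sin(r) + 1)^2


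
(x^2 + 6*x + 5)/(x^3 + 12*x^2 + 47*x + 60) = (x + 1)/(x^2 + 7*x + 12)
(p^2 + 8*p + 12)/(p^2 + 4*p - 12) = (p + 2)/(p - 2)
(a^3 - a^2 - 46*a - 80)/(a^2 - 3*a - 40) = a + 2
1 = 1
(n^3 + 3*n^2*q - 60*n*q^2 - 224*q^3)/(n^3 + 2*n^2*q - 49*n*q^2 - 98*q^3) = (-n^2 + 4*n*q + 32*q^2)/(-n^2 + 5*n*q + 14*q^2)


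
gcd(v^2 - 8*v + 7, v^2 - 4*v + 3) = v - 1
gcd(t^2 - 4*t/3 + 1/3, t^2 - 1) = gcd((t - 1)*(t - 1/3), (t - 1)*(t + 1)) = t - 1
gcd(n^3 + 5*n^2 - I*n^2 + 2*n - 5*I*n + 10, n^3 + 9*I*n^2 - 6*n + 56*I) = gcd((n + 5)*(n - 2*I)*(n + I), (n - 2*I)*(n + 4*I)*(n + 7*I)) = n - 2*I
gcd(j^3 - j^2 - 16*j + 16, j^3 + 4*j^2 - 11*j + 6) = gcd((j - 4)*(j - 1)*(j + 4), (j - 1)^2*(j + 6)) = j - 1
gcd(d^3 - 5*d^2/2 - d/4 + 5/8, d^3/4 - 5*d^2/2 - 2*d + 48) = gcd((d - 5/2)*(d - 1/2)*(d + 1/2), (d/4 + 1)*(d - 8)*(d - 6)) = 1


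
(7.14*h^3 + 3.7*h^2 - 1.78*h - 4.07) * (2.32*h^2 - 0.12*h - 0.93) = 16.5648*h^5 + 7.7272*h^4 - 11.2138*h^3 - 12.6698*h^2 + 2.1438*h + 3.7851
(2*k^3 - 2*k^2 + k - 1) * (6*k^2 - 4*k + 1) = 12*k^5 - 20*k^4 + 16*k^3 - 12*k^2 + 5*k - 1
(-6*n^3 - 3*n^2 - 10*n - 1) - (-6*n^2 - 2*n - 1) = -6*n^3 + 3*n^2 - 8*n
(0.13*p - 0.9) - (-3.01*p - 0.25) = 3.14*p - 0.65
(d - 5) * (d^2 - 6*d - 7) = d^3 - 11*d^2 + 23*d + 35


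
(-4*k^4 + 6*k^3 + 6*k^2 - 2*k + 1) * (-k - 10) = 4*k^5 + 34*k^4 - 66*k^3 - 58*k^2 + 19*k - 10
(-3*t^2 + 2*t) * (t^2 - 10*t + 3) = -3*t^4 + 32*t^3 - 29*t^2 + 6*t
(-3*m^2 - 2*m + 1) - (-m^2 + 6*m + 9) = -2*m^2 - 8*m - 8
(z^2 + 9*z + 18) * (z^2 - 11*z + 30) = z^4 - 2*z^3 - 51*z^2 + 72*z + 540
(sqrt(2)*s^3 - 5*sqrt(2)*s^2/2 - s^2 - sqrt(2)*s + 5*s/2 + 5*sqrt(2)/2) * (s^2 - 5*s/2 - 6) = sqrt(2)*s^5 - 5*sqrt(2)*s^4 - s^4 - 3*sqrt(2)*s^3/4 + 5*s^3 - s^2/4 + 20*sqrt(2)*s^2 - 15*s - sqrt(2)*s/4 - 15*sqrt(2)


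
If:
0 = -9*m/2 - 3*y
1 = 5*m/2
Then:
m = 2/5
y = -3/5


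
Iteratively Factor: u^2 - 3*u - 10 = (u + 2)*(u - 5)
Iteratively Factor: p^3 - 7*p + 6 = (p - 1)*(p^2 + p - 6) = (p - 2)*(p - 1)*(p + 3)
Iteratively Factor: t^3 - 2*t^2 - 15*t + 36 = (t - 3)*(t^2 + t - 12) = (t - 3)^2*(t + 4)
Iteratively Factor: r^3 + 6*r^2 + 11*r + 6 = (r + 3)*(r^2 + 3*r + 2) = (r + 1)*(r + 3)*(r + 2)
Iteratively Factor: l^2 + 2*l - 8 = (l + 4)*(l - 2)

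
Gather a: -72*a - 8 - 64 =-72*a - 72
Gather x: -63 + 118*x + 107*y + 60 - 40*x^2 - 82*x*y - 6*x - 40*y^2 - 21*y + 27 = -40*x^2 + x*(112 - 82*y) - 40*y^2 + 86*y + 24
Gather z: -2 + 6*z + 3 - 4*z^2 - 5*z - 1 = -4*z^2 + z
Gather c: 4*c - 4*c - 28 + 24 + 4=0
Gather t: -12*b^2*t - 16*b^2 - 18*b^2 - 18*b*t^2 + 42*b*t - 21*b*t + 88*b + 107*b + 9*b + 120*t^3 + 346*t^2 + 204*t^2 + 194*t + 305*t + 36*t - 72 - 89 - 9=-34*b^2 + 204*b + 120*t^3 + t^2*(550 - 18*b) + t*(-12*b^2 + 21*b + 535) - 170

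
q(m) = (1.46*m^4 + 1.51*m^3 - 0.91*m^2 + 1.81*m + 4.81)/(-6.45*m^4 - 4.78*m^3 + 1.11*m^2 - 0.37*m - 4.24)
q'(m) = (5.84*m^3 + 4.53*m^2 - 1.82*m + 1.81)/(-6.45*m^4 - 4.78*m^3 + 1.11*m^2 - 0.37*m - 4.24) + (25.8*m^3 + 14.34*m^2 - 2.22*m + 0.37)*(1.46*m^4 + 1.51*m^3 - 0.91*m^2 + 1.81*m + 4.81)/(-6.45*m^4 - 4.78*m^3 + 1.11*m^2 - 0.37*m - 4.24)^2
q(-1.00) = -0.46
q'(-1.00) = -1.45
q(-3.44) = -0.19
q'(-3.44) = 0.02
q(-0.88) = -0.64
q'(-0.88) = -1.53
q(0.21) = -1.19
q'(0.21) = -0.17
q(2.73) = -0.25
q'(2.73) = 0.02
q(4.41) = -0.24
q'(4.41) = 0.00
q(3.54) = -0.24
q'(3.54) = 0.01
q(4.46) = -0.24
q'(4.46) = 0.00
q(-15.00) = -0.22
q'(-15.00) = 0.00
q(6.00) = -0.24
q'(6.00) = 0.00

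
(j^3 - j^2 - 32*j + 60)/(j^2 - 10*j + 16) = (j^2 + j - 30)/(j - 8)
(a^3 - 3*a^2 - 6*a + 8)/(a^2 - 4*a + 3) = (a^2 - 2*a - 8)/(a - 3)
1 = 1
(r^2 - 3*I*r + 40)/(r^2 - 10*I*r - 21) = (-r^2 + 3*I*r - 40)/(-r^2 + 10*I*r + 21)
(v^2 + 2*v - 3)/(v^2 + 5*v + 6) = (v - 1)/(v + 2)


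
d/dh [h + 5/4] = 1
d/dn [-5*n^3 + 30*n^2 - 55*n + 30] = -15*n^2 + 60*n - 55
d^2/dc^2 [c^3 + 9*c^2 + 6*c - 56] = 6*c + 18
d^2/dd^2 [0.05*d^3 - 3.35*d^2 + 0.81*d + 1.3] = 0.3*d - 6.7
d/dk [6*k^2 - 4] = 12*k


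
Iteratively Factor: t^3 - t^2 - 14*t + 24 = (t + 4)*(t^2 - 5*t + 6) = (t - 2)*(t + 4)*(t - 3)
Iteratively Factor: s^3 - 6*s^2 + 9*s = (s)*(s^2 - 6*s + 9) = s*(s - 3)*(s - 3)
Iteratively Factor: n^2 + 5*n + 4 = (n + 4)*(n + 1)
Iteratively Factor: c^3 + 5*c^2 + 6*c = (c)*(c^2 + 5*c + 6) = c*(c + 2)*(c + 3)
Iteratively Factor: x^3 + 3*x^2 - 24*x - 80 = (x + 4)*(x^2 - x - 20) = (x + 4)^2*(x - 5)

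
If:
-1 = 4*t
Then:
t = -1/4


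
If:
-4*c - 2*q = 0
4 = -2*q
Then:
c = 1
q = -2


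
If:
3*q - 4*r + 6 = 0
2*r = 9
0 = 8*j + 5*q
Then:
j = -5/2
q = 4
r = 9/2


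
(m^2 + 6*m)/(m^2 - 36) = m/(m - 6)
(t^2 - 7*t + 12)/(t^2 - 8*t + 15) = (t - 4)/(t - 5)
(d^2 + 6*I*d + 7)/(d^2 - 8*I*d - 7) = (d + 7*I)/(d - 7*I)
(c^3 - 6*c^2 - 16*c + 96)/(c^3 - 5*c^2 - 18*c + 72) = (c - 4)/(c - 3)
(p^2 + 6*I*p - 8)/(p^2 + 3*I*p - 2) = (p + 4*I)/(p + I)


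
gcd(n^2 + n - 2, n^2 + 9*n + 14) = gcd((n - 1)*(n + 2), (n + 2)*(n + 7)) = n + 2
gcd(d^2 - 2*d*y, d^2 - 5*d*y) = d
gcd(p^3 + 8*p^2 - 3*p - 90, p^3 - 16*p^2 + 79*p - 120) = p - 3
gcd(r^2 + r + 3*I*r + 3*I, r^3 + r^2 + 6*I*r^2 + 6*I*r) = r + 1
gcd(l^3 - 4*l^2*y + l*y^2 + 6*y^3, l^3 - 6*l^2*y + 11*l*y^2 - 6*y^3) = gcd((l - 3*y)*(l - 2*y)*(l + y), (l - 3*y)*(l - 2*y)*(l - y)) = l^2 - 5*l*y + 6*y^2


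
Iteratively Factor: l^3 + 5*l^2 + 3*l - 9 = (l + 3)*(l^2 + 2*l - 3) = (l - 1)*(l + 3)*(l + 3)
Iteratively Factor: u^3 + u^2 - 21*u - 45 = (u + 3)*(u^2 - 2*u - 15) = (u - 5)*(u + 3)*(u + 3)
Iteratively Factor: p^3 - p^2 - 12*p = (p - 4)*(p^2 + 3*p) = p*(p - 4)*(p + 3)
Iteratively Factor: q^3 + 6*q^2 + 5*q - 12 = (q + 4)*(q^2 + 2*q - 3) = (q + 3)*(q + 4)*(q - 1)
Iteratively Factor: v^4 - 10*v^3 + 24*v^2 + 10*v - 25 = (v - 5)*(v^3 - 5*v^2 - v + 5) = (v - 5)*(v + 1)*(v^2 - 6*v + 5) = (v - 5)^2*(v + 1)*(v - 1)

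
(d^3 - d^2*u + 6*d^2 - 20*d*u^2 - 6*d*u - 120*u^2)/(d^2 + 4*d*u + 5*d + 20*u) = (d^2 - 5*d*u + 6*d - 30*u)/(d + 5)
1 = 1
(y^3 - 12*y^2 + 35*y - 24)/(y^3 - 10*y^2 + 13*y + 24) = (y - 1)/(y + 1)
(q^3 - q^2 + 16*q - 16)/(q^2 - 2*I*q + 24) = (q^2 - q*(1 + 4*I) + 4*I)/(q - 6*I)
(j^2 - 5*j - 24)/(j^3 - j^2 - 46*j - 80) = (j + 3)/(j^2 + 7*j + 10)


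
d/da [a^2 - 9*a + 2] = 2*a - 9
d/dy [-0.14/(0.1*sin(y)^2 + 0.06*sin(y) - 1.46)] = (0.028*sin(y) + 0.0084)*cos(y)/(0.1*sin(y)^2 + 0.06*sin(y) - 1.46)^2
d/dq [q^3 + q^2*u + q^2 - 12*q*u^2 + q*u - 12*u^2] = 3*q^2 + 2*q*u + 2*q - 12*u^2 + u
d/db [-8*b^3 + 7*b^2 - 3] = 2*b*(7 - 12*b)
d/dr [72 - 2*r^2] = -4*r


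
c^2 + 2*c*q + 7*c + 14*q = (c + 7)*(c + 2*q)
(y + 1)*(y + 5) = y^2 + 6*y + 5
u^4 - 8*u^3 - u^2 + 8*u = u*(u - 8)*(u - 1)*(u + 1)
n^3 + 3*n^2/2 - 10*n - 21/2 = (n - 3)*(n + 1)*(n + 7/2)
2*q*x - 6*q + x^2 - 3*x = (2*q + x)*(x - 3)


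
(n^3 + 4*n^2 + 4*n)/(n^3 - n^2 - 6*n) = (n + 2)/(n - 3)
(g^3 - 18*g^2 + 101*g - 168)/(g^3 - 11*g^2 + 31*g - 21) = (g - 8)/(g - 1)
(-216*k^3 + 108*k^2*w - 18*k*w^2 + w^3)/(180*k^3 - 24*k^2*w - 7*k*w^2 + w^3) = (-6*k + w)/(5*k + w)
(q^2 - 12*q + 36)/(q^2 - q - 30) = (q - 6)/(q + 5)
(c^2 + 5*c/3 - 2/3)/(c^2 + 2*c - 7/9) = 3*(c + 2)/(3*c + 7)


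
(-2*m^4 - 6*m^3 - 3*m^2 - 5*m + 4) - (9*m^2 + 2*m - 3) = -2*m^4 - 6*m^3 - 12*m^2 - 7*m + 7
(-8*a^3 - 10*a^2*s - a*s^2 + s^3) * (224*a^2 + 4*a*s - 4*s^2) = -1792*a^5 - 2272*a^4*s - 232*a^3*s^2 + 260*a^2*s^3 + 8*a*s^4 - 4*s^5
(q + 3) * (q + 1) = q^2 + 4*q + 3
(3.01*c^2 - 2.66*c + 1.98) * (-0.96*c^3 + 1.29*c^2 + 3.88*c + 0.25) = -2.8896*c^5 + 6.4365*c^4 + 6.3466*c^3 - 7.0141*c^2 + 7.0174*c + 0.495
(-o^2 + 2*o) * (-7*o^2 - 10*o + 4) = 7*o^4 - 4*o^3 - 24*o^2 + 8*o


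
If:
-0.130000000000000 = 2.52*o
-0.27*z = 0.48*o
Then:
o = -0.05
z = 0.09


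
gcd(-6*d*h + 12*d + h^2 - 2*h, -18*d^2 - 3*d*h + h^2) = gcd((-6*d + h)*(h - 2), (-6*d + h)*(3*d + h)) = 6*d - h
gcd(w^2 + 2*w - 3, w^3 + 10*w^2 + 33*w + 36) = w + 3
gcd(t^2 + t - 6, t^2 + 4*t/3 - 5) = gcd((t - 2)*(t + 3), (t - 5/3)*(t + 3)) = t + 3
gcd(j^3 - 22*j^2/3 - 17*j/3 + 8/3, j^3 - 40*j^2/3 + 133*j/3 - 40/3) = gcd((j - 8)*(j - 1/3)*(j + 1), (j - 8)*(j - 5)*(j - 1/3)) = j^2 - 25*j/3 + 8/3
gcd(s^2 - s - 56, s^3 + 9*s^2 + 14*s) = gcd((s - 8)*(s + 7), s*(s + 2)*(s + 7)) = s + 7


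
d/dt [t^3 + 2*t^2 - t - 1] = 3*t^2 + 4*t - 1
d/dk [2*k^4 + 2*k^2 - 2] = 8*k^3 + 4*k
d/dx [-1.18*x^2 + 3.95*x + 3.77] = 3.95 - 2.36*x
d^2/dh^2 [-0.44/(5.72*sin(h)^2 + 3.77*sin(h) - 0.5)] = (57.584384*sin(h)^4 + 28.465008*sin(h)^3 - 75.0893*sin(h)^2 - 56.100616*sin(h) - 15.024152)/(5.72*sin(h)^2 + 3.77*sin(h) - 0.5)^3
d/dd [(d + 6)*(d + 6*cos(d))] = d - (d + 6)*(6*sin(d) - 1) + 6*cos(d)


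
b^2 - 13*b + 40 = (b - 8)*(b - 5)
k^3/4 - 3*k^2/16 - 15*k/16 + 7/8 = (k/4 + 1/2)*(k - 7/4)*(k - 1)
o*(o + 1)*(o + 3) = o^3 + 4*o^2 + 3*o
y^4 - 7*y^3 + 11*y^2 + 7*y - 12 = (y - 4)*(y - 3)*(y - 1)*(y + 1)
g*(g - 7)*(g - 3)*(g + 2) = g^4 - 8*g^3 + g^2 + 42*g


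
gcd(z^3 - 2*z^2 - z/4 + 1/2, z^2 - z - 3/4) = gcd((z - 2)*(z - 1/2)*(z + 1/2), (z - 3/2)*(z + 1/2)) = z + 1/2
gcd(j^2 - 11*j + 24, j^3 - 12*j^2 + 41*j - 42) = j - 3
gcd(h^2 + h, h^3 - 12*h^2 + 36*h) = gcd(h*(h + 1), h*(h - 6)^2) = h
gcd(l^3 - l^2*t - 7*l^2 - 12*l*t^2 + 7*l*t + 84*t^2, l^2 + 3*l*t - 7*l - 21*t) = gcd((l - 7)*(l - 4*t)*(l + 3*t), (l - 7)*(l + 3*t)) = l^2 + 3*l*t - 7*l - 21*t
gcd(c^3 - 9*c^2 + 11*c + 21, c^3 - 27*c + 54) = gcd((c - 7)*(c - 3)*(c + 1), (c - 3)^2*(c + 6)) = c - 3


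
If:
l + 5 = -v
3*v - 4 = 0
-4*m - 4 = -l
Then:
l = -19/3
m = -31/12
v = 4/3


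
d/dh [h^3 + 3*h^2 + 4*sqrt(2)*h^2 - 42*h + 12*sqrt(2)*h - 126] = 3*h^2 + 6*h + 8*sqrt(2)*h - 42 + 12*sqrt(2)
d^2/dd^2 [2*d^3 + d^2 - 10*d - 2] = 12*d + 2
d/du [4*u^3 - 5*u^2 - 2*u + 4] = 12*u^2 - 10*u - 2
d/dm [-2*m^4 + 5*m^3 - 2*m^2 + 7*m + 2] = -8*m^3 + 15*m^2 - 4*m + 7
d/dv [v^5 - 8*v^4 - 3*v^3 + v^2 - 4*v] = 5*v^4 - 32*v^3 - 9*v^2 + 2*v - 4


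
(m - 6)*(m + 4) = m^2 - 2*m - 24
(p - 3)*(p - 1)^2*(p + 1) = p^4 - 4*p^3 + 2*p^2 + 4*p - 3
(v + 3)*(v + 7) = v^2 + 10*v + 21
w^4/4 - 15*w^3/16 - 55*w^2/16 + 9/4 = (w/4 + 1/4)*(w - 6)*(w - 3/4)*(w + 2)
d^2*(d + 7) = d^3 + 7*d^2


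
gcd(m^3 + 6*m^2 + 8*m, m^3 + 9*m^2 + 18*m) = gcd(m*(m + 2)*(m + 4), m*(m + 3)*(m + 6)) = m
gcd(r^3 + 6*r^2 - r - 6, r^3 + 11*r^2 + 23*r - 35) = r - 1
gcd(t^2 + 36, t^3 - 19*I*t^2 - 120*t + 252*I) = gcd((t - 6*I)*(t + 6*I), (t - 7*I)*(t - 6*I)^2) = t - 6*I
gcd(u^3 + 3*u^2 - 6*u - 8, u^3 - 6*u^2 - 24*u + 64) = u^2 + 2*u - 8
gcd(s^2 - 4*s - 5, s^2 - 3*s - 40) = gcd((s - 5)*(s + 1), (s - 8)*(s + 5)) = 1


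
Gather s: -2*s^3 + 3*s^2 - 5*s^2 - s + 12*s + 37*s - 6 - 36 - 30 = -2*s^3 - 2*s^2 + 48*s - 72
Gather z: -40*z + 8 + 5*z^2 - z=5*z^2 - 41*z + 8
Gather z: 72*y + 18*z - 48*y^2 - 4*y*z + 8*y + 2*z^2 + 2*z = -48*y^2 + 80*y + 2*z^2 + z*(20 - 4*y)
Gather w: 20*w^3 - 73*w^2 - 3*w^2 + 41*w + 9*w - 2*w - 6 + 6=20*w^3 - 76*w^2 + 48*w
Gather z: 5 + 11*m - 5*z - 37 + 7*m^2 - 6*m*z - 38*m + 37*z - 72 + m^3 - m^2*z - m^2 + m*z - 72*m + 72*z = m^3 + 6*m^2 - 99*m + z*(-m^2 - 5*m + 104) - 104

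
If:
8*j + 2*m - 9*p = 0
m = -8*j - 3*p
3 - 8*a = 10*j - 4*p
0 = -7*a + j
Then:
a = 45/1394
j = 315/1394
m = -1008/697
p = -84/697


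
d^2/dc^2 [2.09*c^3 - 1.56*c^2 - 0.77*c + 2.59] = 12.54*c - 3.12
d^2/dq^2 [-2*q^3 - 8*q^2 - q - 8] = -12*q - 16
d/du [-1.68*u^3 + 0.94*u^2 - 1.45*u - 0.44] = -5.04*u^2 + 1.88*u - 1.45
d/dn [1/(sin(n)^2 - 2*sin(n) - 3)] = 2*(1 - sin(n))*cos(n)/((sin(n) - 3)^2*(sin(n) + 1)^2)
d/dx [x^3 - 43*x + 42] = 3*x^2 - 43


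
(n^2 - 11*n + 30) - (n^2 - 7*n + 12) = 18 - 4*n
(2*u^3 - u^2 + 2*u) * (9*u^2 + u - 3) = 18*u^5 - 7*u^4 + 11*u^3 + 5*u^2 - 6*u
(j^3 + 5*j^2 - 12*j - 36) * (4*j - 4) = 4*j^4 + 16*j^3 - 68*j^2 - 96*j + 144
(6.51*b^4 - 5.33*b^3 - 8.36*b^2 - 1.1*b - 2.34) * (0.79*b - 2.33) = 5.1429*b^5 - 19.379*b^4 + 5.8145*b^3 + 18.6098*b^2 + 0.7144*b + 5.4522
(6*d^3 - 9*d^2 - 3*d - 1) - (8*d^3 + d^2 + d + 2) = -2*d^3 - 10*d^2 - 4*d - 3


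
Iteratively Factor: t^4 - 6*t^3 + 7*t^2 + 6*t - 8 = (t - 1)*(t^3 - 5*t^2 + 2*t + 8) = (t - 4)*(t - 1)*(t^2 - t - 2) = (t - 4)*(t - 1)*(t + 1)*(t - 2)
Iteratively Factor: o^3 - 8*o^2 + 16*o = (o - 4)*(o^2 - 4*o) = (o - 4)^2*(o)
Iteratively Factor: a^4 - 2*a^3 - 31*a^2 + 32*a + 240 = (a + 3)*(a^3 - 5*a^2 - 16*a + 80) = (a + 3)*(a + 4)*(a^2 - 9*a + 20) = (a - 4)*(a + 3)*(a + 4)*(a - 5)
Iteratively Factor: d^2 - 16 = (d + 4)*(d - 4)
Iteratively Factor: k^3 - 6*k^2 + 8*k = (k - 4)*(k^2 - 2*k) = (k - 4)*(k - 2)*(k)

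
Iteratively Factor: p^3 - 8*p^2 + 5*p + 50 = (p + 2)*(p^2 - 10*p + 25) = (p - 5)*(p + 2)*(p - 5)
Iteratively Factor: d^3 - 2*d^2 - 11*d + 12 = (d - 1)*(d^2 - d - 12) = (d - 1)*(d + 3)*(d - 4)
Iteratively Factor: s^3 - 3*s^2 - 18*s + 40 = (s - 5)*(s^2 + 2*s - 8) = (s - 5)*(s - 2)*(s + 4)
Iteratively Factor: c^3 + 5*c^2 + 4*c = (c + 1)*(c^2 + 4*c) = (c + 1)*(c + 4)*(c)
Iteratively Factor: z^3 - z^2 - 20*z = (z - 5)*(z^2 + 4*z) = (z - 5)*(z + 4)*(z)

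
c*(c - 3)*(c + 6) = c^3 + 3*c^2 - 18*c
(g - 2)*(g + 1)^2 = g^3 - 3*g - 2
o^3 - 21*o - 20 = (o - 5)*(o + 1)*(o + 4)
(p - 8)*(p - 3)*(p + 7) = p^3 - 4*p^2 - 53*p + 168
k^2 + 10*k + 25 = (k + 5)^2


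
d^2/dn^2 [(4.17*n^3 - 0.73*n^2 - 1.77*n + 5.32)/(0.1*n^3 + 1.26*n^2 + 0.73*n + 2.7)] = (-1.06544*n^6 - 1.93266*n^5 - 13.89078*n^4 - 14.46255*n^3 + 122.956332*n^2 + 239.266656*n - 34.193284)/(0.001*n^9 + 0.0378*n^8 + 0.49818*n^7 + 2.633256*n^6 + 5.677914*n^5 + 16.056522*n^4 + 17.476777*n^3 + 31.87269*n^2 + 15.9651*n + 19.683)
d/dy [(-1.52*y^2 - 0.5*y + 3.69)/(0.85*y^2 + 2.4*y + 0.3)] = (-3.223*y^2 - 7.185*y - 9.006)/(0.7225*y^4 + 4.08*y^3 + 6.27*y^2 + 1.44*y + 0.09)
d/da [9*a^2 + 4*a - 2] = 18*a + 4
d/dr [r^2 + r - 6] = 2*r + 1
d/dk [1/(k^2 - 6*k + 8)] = 2*(3 - k)/(k^2 - 6*k + 8)^2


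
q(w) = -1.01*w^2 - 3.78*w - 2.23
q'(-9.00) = 14.40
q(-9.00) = -50.02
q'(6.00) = -15.90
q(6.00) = -61.27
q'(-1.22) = -1.32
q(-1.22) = 0.88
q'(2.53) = -8.89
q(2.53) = -18.26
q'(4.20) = -12.26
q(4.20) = -35.92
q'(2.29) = -8.41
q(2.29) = -16.18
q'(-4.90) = 6.12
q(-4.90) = -7.96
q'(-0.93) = -1.90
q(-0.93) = 0.41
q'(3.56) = -10.97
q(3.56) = -28.49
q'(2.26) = -8.35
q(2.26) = -15.93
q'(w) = -2.02*w - 3.78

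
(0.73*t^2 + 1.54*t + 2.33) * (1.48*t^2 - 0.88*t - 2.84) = 1.0804*t^4 + 1.6368*t^3 + 0.02*t^2 - 6.424*t - 6.6172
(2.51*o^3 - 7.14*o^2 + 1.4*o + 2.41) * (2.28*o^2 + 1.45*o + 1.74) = 5.7228*o^5 - 12.6397*o^4 - 2.7936*o^3 - 4.8988*o^2 + 5.9305*o + 4.1934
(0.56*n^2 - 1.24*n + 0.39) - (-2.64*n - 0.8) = 0.56*n^2 + 1.4*n + 1.19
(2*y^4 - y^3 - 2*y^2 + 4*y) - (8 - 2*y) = 2*y^4 - y^3 - 2*y^2 + 6*y - 8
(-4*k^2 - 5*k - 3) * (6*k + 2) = -24*k^3 - 38*k^2 - 28*k - 6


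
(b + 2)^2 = b^2 + 4*b + 4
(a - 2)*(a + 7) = a^2 + 5*a - 14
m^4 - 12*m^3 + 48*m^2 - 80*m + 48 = (m - 6)*(m - 2)^3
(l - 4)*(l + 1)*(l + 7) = l^3 + 4*l^2 - 25*l - 28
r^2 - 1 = (r - 1)*(r + 1)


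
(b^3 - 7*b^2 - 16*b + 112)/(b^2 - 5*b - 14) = (b^2 - 16)/(b + 2)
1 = 1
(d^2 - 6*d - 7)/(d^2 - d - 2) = (d - 7)/(d - 2)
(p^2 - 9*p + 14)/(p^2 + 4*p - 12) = (p - 7)/(p + 6)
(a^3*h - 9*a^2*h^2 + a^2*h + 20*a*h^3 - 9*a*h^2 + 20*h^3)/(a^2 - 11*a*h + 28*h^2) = h*(a^2 - 5*a*h + a - 5*h)/(a - 7*h)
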